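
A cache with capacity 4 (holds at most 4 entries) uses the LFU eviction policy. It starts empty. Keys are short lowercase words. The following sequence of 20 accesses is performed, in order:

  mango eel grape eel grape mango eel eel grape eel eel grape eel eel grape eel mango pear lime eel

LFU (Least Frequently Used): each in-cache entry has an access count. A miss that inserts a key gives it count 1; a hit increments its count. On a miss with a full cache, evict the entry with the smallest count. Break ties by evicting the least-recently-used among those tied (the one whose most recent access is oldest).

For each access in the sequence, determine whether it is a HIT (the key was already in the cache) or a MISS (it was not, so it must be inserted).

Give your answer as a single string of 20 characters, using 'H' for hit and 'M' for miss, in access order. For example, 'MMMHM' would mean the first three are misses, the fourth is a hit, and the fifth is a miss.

Answer: MMMHHHHHHHHHHHHHHMMH

Derivation:
LFU simulation (capacity=4):
  1. access mango: MISS. Cache: [mango(c=1)]
  2. access eel: MISS. Cache: [mango(c=1) eel(c=1)]
  3. access grape: MISS. Cache: [mango(c=1) eel(c=1) grape(c=1)]
  4. access eel: HIT, count now 2. Cache: [mango(c=1) grape(c=1) eel(c=2)]
  5. access grape: HIT, count now 2. Cache: [mango(c=1) eel(c=2) grape(c=2)]
  6. access mango: HIT, count now 2. Cache: [eel(c=2) grape(c=2) mango(c=2)]
  7. access eel: HIT, count now 3. Cache: [grape(c=2) mango(c=2) eel(c=3)]
  8. access eel: HIT, count now 4. Cache: [grape(c=2) mango(c=2) eel(c=4)]
  9. access grape: HIT, count now 3. Cache: [mango(c=2) grape(c=3) eel(c=4)]
  10. access eel: HIT, count now 5. Cache: [mango(c=2) grape(c=3) eel(c=5)]
  11. access eel: HIT, count now 6. Cache: [mango(c=2) grape(c=3) eel(c=6)]
  12. access grape: HIT, count now 4. Cache: [mango(c=2) grape(c=4) eel(c=6)]
  13. access eel: HIT, count now 7. Cache: [mango(c=2) grape(c=4) eel(c=7)]
  14. access eel: HIT, count now 8. Cache: [mango(c=2) grape(c=4) eel(c=8)]
  15. access grape: HIT, count now 5. Cache: [mango(c=2) grape(c=5) eel(c=8)]
  16. access eel: HIT, count now 9. Cache: [mango(c=2) grape(c=5) eel(c=9)]
  17. access mango: HIT, count now 3. Cache: [mango(c=3) grape(c=5) eel(c=9)]
  18. access pear: MISS. Cache: [pear(c=1) mango(c=3) grape(c=5) eel(c=9)]
  19. access lime: MISS, evict pear(c=1). Cache: [lime(c=1) mango(c=3) grape(c=5) eel(c=9)]
  20. access eel: HIT, count now 10. Cache: [lime(c=1) mango(c=3) grape(c=5) eel(c=10)]
Total: 15 hits, 5 misses, 1 evictions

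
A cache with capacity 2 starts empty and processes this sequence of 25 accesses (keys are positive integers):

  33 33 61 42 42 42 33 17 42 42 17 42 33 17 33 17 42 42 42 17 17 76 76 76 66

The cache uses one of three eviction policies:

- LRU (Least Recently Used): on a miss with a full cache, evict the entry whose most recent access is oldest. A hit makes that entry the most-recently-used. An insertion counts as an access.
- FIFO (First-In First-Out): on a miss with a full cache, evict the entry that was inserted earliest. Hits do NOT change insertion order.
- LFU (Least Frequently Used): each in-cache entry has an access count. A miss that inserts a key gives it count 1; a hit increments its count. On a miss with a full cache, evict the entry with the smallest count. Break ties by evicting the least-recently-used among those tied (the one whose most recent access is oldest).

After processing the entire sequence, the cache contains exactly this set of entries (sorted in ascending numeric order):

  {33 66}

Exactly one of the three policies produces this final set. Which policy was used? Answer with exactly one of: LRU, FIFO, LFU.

Answer: LFU

Derivation:
Simulating under each policy and comparing final sets:
  LRU: final set = {66 76} -> differs
  FIFO: final set = {66 76} -> differs
  LFU: final set = {33 66} -> MATCHES target
Only LFU produces the target set.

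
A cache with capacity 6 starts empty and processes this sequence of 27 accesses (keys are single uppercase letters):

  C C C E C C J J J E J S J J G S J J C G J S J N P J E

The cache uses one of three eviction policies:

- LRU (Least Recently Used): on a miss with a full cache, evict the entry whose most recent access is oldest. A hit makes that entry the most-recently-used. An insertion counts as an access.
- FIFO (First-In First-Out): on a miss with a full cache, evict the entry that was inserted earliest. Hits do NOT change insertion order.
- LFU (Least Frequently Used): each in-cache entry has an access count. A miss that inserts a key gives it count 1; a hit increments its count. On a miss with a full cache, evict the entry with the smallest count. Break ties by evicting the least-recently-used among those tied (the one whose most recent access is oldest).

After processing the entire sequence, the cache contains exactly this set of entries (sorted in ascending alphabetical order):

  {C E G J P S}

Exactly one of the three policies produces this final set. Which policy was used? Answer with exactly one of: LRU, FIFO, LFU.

Simulating under each policy and comparing final sets:
  LRU: final set = {E G J N P S} -> differs
  FIFO: final set = {E G J N P S} -> differs
  LFU: final set = {C E G J P S} -> MATCHES target
Only LFU produces the target set.

Answer: LFU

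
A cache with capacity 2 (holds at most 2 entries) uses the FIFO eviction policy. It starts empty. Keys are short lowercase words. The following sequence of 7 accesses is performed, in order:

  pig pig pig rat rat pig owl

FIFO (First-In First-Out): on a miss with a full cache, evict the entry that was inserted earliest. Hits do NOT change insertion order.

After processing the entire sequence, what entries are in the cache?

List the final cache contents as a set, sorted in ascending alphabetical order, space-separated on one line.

Answer: owl rat

Derivation:
FIFO simulation (capacity=2):
  1. access pig: MISS. Cache (old->new): [pig]
  2. access pig: HIT. Cache (old->new): [pig]
  3. access pig: HIT. Cache (old->new): [pig]
  4. access rat: MISS. Cache (old->new): [pig rat]
  5. access rat: HIT. Cache (old->new): [pig rat]
  6. access pig: HIT. Cache (old->new): [pig rat]
  7. access owl: MISS, evict pig. Cache (old->new): [rat owl]
Total: 4 hits, 3 misses, 1 evictions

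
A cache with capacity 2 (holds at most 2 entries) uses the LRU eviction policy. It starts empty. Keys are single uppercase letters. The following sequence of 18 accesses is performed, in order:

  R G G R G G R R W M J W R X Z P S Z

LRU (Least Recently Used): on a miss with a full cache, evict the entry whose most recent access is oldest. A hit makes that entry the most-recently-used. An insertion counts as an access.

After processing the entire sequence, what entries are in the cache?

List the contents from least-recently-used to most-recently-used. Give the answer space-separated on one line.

Answer: S Z

Derivation:
LRU simulation (capacity=2):
  1. access R: MISS. Cache (LRU->MRU): [R]
  2. access G: MISS. Cache (LRU->MRU): [R G]
  3. access G: HIT. Cache (LRU->MRU): [R G]
  4. access R: HIT. Cache (LRU->MRU): [G R]
  5. access G: HIT. Cache (LRU->MRU): [R G]
  6. access G: HIT. Cache (LRU->MRU): [R G]
  7. access R: HIT. Cache (LRU->MRU): [G R]
  8. access R: HIT. Cache (LRU->MRU): [G R]
  9. access W: MISS, evict G. Cache (LRU->MRU): [R W]
  10. access M: MISS, evict R. Cache (LRU->MRU): [W M]
  11. access J: MISS, evict W. Cache (LRU->MRU): [M J]
  12. access W: MISS, evict M. Cache (LRU->MRU): [J W]
  13. access R: MISS, evict J. Cache (LRU->MRU): [W R]
  14. access X: MISS, evict W. Cache (LRU->MRU): [R X]
  15. access Z: MISS, evict R. Cache (LRU->MRU): [X Z]
  16. access P: MISS, evict X. Cache (LRU->MRU): [Z P]
  17. access S: MISS, evict Z. Cache (LRU->MRU): [P S]
  18. access Z: MISS, evict P. Cache (LRU->MRU): [S Z]
Total: 6 hits, 12 misses, 10 evictions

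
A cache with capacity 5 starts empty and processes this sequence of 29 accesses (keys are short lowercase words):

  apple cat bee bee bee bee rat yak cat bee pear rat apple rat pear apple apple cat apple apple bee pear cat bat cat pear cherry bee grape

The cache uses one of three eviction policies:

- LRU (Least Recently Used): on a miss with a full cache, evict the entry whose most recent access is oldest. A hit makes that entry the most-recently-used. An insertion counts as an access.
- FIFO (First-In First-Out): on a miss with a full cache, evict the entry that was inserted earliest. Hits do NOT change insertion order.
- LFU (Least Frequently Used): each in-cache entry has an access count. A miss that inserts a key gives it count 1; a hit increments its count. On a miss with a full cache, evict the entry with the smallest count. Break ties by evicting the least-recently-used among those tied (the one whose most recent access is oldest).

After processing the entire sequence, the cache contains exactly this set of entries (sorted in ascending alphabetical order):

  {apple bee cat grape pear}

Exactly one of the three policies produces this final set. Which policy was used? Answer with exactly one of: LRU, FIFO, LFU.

Answer: LFU

Derivation:
Simulating under each policy and comparing final sets:
  LRU: final set = {bee cat cherry grape pear} -> differs
  FIFO: final set = {bat bee cat cherry grape} -> differs
  LFU: final set = {apple bee cat grape pear} -> MATCHES target
Only LFU produces the target set.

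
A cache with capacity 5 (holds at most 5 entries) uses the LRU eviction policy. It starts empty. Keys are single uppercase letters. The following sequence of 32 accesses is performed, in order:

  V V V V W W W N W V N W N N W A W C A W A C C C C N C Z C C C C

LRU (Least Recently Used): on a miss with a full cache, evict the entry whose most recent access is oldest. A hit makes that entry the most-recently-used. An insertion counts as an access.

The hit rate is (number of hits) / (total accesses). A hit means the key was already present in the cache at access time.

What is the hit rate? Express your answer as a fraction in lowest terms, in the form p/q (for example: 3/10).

Answer: 13/16

Derivation:
LRU simulation (capacity=5):
  1. access V: MISS. Cache (LRU->MRU): [V]
  2. access V: HIT. Cache (LRU->MRU): [V]
  3. access V: HIT. Cache (LRU->MRU): [V]
  4. access V: HIT. Cache (LRU->MRU): [V]
  5. access W: MISS. Cache (LRU->MRU): [V W]
  6. access W: HIT. Cache (LRU->MRU): [V W]
  7. access W: HIT. Cache (LRU->MRU): [V W]
  8. access N: MISS. Cache (LRU->MRU): [V W N]
  9. access W: HIT. Cache (LRU->MRU): [V N W]
  10. access V: HIT. Cache (LRU->MRU): [N W V]
  11. access N: HIT. Cache (LRU->MRU): [W V N]
  12. access W: HIT. Cache (LRU->MRU): [V N W]
  13. access N: HIT. Cache (LRU->MRU): [V W N]
  14. access N: HIT. Cache (LRU->MRU): [V W N]
  15. access W: HIT. Cache (LRU->MRU): [V N W]
  16. access A: MISS. Cache (LRU->MRU): [V N W A]
  17. access W: HIT. Cache (LRU->MRU): [V N A W]
  18. access C: MISS. Cache (LRU->MRU): [V N A W C]
  19. access A: HIT. Cache (LRU->MRU): [V N W C A]
  20. access W: HIT. Cache (LRU->MRU): [V N C A W]
  21. access A: HIT. Cache (LRU->MRU): [V N C W A]
  22. access C: HIT. Cache (LRU->MRU): [V N W A C]
  23. access C: HIT. Cache (LRU->MRU): [V N W A C]
  24. access C: HIT. Cache (LRU->MRU): [V N W A C]
  25. access C: HIT. Cache (LRU->MRU): [V N W A C]
  26. access N: HIT. Cache (LRU->MRU): [V W A C N]
  27. access C: HIT. Cache (LRU->MRU): [V W A N C]
  28. access Z: MISS, evict V. Cache (LRU->MRU): [W A N C Z]
  29. access C: HIT. Cache (LRU->MRU): [W A N Z C]
  30. access C: HIT. Cache (LRU->MRU): [W A N Z C]
  31. access C: HIT. Cache (LRU->MRU): [W A N Z C]
  32. access C: HIT. Cache (LRU->MRU): [W A N Z C]
Total: 26 hits, 6 misses, 1 evictions

Hit rate = 26/32 = 13/16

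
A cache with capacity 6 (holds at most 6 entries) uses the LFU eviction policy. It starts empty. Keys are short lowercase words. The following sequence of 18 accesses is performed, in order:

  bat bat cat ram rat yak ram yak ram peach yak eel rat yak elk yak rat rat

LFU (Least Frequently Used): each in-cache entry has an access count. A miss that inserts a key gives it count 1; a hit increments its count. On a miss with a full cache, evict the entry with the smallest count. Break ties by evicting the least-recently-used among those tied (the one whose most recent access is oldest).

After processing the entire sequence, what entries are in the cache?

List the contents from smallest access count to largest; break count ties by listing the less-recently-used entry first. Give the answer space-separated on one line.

LFU simulation (capacity=6):
  1. access bat: MISS. Cache: [bat(c=1)]
  2. access bat: HIT, count now 2. Cache: [bat(c=2)]
  3. access cat: MISS. Cache: [cat(c=1) bat(c=2)]
  4. access ram: MISS. Cache: [cat(c=1) ram(c=1) bat(c=2)]
  5. access rat: MISS. Cache: [cat(c=1) ram(c=1) rat(c=1) bat(c=2)]
  6. access yak: MISS. Cache: [cat(c=1) ram(c=1) rat(c=1) yak(c=1) bat(c=2)]
  7. access ram: HIT, count now 2. Cache: [cat(c=1) rat(c=1) yak(c=1) bat(c=2) ram(c=2)]
  8. access yak: HIT, count now 2. Cache: [cat(c=1) rat(c=1) bat(c=2) ram(c=2) yak(c=2)]
  9. access ram: HIT, count now 3. Cache: [cat(c=1) rat(c=1) bat(c=2) yak(c=2) ram(c=3)]
  10. access peach: MISS. Cache: [cat(c=1) rat(c=1) peach(c=1) bat(c=2) yak(c=2) ram(c=3)]
  11. access yak: HIT, count now 3. Cache: [cat(c=1) rat(c=1) peach(c=1) bat(c=2) ram(c=3) yak(c=3)]
  12. access eel: MISS, evict cat(c=1). Cache: [rat(c=1) peach(c=1) eel(c=1) bat(c=2) ram(c=3) yak(c=3)]
  13. access rat: HIT, count now 2. Cache: [peach(c=1) eel(c=1) bat(c=2) rat(c=2) ram(c=3) yak(c=3)]
  14. access yak: HIT, count now 4. Cache: [peach(c=1) eel(c=1) bat(c=2) rat(c=2) ram(c=3) yak(c=4)]
  15. access elk: MISS, evict peach(c=1). Cache: [eel(c=1) elk(c=1) bat(c=2) rat(c=2) ram(c=3) yak(c=4)]
  16. access yak: HIT, count now 5. Cache: [eel(c=1) elk(c=1) bat(c=2) rat(c=2) ram(c=3) yak(c=5)]
  17. access rat: HIT, count now 3. Cache: [eel(c=1) elk(c=1) bat(c=2) ram(c=3) rat(c=3) yak(c=5)]
  18. access rat: HIT, count now 4. Cache: [eel(c=1) elk(c=1) bat(c=2) ram(c=3) rat(c=4) yak(c=5)]
Total: 10 hits, 8 misses, 2 evictions

Answer: eel elk bat ram rat yak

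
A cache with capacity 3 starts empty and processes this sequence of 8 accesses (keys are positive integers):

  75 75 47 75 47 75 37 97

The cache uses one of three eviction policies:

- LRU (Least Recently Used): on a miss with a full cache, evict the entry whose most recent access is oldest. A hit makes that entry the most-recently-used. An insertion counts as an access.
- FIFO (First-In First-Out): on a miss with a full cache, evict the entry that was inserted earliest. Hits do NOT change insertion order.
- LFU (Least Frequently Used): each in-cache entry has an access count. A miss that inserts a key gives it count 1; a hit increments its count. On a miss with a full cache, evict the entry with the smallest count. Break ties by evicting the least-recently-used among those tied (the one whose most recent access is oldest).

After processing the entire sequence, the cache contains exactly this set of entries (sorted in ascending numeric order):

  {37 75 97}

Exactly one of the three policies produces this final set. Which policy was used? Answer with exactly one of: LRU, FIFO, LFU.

Simulating under each policy and comparing final sets:
  LRU: final set = {37 75 97} -> MATCHES target
  FIFO: final set = {37 47 97} -> differs
  LFU: final set = {47 75 97} -> differs
Only LRU produces the target set.

Answer: LRU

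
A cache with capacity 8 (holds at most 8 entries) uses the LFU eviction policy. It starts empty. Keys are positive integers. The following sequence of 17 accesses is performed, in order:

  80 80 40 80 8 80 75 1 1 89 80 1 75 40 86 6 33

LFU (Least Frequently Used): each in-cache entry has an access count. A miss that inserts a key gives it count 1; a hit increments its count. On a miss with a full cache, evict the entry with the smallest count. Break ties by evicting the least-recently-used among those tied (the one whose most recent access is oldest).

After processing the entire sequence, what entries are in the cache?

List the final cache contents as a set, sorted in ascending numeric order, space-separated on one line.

LFU simulation (capacity=8):
  1. access 80: MISS. Cache: [80(c=1)]
  2. access 80: HIT, count now 2. Cache: [80(c=2)]
  3. access 40: MISS. Cache: [40(c=1) 80(c=2)]
  4. access 80: HIT, count now 3. Cache: [40(c=1) 80(c=3)]
  5. access 8: MISS. Cache: [40(c=1) 8(c=1) 80(c=3)]
  6. access 80: HIT, count now 4. Cache: [40(c=1) 8(c=1) 80(c=4)]
  7. access 75: MISS. Cache: [40(c=1) 8(c=1) 75(c=1) 80(c=4)]
  8. access 1: MISS. Cache: [40(c=1) 8(c=1) 75(c=1) 1(c=1) 80(c=4)]
  9. access 1: HIT, count now 2. Cache: [40(c=1) 8(c=1) 75(c=1) 1(c=2) 80(c=4)]
  10. access 89: MISS. Cache: [40(c=1) 8(c=1) 75(c=1) 89(c=1) 1(c=2) 80(c=4)]
  11. access 80: HIT, count now 5. Cache: [40(c=1) 8(c=1) 75(c=1) 89(c=1) 1(c=2) 80(c=5)]
  12. access 1: HIT, count now 3. Cache: [40(c=1) 8(c=1) 75(c=1) 89(c=1) 1(c=3) 80(c=5)]
  13. access 75: HIT, count now 2. Cache: [40(c=1) 8(c=1) 89(c=1) 75(c=2) 1(c=3) 80(c=5)]
  14. access 40: HIT, count now 2. Cache: [8(c=1) 89(c=1) 75(c=2) 40(c=2) 1(c=3) 80(c=5)]
  15. access 86: MISS. Cache: [8(c=1) 89(c=1) 86(c=1) 75(c=2) 40(c=2) 1(c=3) 80(c=5)]
  16. access 6: MISS. Cache: [8(c=1) 89(c=1) 86(c=1) 6(c=1) 75(c=2) 40(c=2) 1(c=3) 80(c=5)]
  17. access 33: MISS, evict 8(c=1). Cache: [89(c=1) 86(c=1) 6(c=1) 33(c=1) 75(c=2) 40(c=2) 1(c=3) 80(c=5)]
Total: 8 hits, 9 misses, 1 evictions

Answer: 1 6 33 40 75 80 86 89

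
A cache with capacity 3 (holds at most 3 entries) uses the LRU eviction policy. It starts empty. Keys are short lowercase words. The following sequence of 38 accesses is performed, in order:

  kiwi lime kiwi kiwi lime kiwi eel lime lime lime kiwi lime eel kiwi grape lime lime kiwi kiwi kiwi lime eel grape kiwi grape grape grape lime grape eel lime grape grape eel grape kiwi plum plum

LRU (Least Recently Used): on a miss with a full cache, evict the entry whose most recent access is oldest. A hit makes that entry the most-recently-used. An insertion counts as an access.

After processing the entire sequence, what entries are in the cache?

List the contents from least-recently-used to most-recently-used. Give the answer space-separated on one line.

Answer: grape kiwi plum

Derivation:
LRU simulation (capacity=3):
  1. access kiwi: MISS. Cache (LRU->MRU): [kiwi]
  2. access lime: MISS. Cache (LRU->MRU): [kiwi lime]
  3. access kiwi: HIT. Cache (LRU->MRU): [lime kiwi]
  4. access kiwi: HIT. Cache (LRU->MRU): [lime kiwi]
  5. access lime: HIT. Cache (LRU->MRU): [kiwi lime]
  6. access kiwi: HIT. Cache (LRU->MRU): [lime kiwi]
  7. access eel: MISS. Cache (LRU->MRU): [lime kiwi eel]
  8. access lime: HIT. Cache (LRU->MRU): [kiwi eel lime]
  9. access lime: HIT. Cache (LRU->MRU): [kiwi eel lime]
  10. access lime: HIT. Cache (LRU->MRU): [kiwi eel lime]
  11. access kiwi: HIT. Cache (LRU->MRU): [eel lime kiwi]
  12. access lime: HIT. Cache (LRU->MRU): [eel kiwi lime]
  13. access eel: HIT. Cache (LRU->MRU): [kiwi lime eel]
  14. access kiwi: HIT. Cache (LRU->MRU): [lime eel kiwi]
  15. access grape: MISS, evict lime. Cache (LRU->MRU): [eel kiwi grape]
  16. access lime: MISS, evict eel. Cache (LRU->MRU): [kiwi grape lime]
  17. access lime: HIT. Cache (LRU->MRU): [kiwi grape lime]
  18. access kiwi: HIT. Cache (LRU->MRU): [grape lime kiwi]
  19. access kiwi: HIT. Cache (LRU->MRU): [grape lime kiwi]
  20. access kiwi: HIT. Cache (LRU->MRU): [grape lime kiwi]
  21. access lime: HIT. Cache (LRU->MRU): [grape kiwi lime]
  22. access eel: MISS, evict grape. Cache (LRU->MRU): [kiwi lime eel]
  23. access grape: MISS, evict kiwi. Cache (LRU->MRU): [lime eel grape]
  24. access kiwi: MISS, evict lime. Cache (LRU->MRU): [eel grape kiwi]
  25. access grape: HIT. Cache (LRU->MRU): [eel kiwi grape]
  26. access grape: HIT. Cache (LRU->MRU): [eel kiwi grape]
  27. access grape: HIT. Cache (LRU->MRU): [eel kiwi grape]
  28. access lime: MISS, evict eel. Cache (LRU->MRU): [kiwi grape lime]
  29. access grape: HIT. Cache (LRU->MRU): [kiwi lime grape]
  30. access eel: MISS, evict kiwi. Cache (LRU->MRU): [lime grape eel]
  31. access lime: HIT. Cache (LRU->MRU): [grape eel lime]
  32. access grape: HIT. Cache (LRU->MRU): [eel lime grape]
  33. access grape: HIT. Cache (LRU->MRU): [eel lime grape]
  34. access eel: HIT. Cache (LRU->MRU): [lime grape eel]
  35. access grape: HIT. Cache (LRU->MRU): [lime eel grape]
  36. access kiwi: MISS, evict lime. Cache (LRU->MRU): [eel grape kiwi]
  37. access plum: MISS, evict eel. Cache (LRU->MRU): [grape kiwi plum]
  38. access plum: HIT. Cache (LRU->MRU): [grape kiwi plum]
Total: 26 hits, 12 misses, 9 evictions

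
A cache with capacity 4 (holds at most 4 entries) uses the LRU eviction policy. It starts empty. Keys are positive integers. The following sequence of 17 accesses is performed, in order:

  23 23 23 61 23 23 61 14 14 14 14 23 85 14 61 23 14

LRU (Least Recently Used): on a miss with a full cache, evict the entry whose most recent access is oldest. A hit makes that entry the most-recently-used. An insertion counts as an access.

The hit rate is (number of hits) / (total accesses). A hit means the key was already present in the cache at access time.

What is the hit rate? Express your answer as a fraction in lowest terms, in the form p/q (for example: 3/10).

Answer: 13/17

Derivation:
LRU simulation (capacity=4):
  1. access 23: MISS. Cache (LRU->MRU): [23]
  2. access 23: HIT. Cache (LRU->MRU): [23]
  3. access 23: HIT. Cache (LRU->MRU): [23]
  4. access 61: MISS. Cache (LRU->MRU): [23 61]
  5. access 23: HIT. Cache (LRU->MRU): [61 23]
  6. access 23: HIT. Cache (LRU->MRU): [61 23]
  7. access 61: HIT. Cache (LRU->MRU): [23 61]
  8. access 14: MISS. Cache (LRU->MRU): [23 61 14]
  9. access 14: HIT. Cache (LRU->MRU): [23 61 14]
  10. access 14: HIT. Cache (LRU->MRU): [23 61 14]
  11. access 14: HIT. Cache (LRU->MRU): [23 61 14]
  12. access 23: HIT. Cache (LRU->MRU): [61 14 23]
  13. access 85: MISS. Cache (LRU->MRU): [61 14 23 85]
  14. access 14: HIT. Cache (LRU->MRU): [61 23 85 14]
  15. access 61: HIT. Cache (LRU->MRU): [23 85 14 61]
  16. access 23: HIT. Cache (LRU->MRU): [85 14 61 23]
  17. access 14: HIT. Cache (LRU->MRU): [85 61 23 14]
Total: 13 hits, 4 misses, 0 evictions

Hit rate = 13/17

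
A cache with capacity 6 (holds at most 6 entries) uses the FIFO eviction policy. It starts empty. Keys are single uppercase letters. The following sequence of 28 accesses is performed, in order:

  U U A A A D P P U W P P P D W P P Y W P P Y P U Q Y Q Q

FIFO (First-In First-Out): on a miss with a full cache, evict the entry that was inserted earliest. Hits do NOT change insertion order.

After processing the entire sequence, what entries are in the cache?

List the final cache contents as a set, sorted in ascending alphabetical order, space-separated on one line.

Answer: A D P Q W Y

Derivation:
FIFO simulation (capacity=6):
  1. access U: MISS. Cache (old->new): [U]
  2. access U: HIT. Cache (old->new): [U]
  3. access A: MISS. Cache (old->new): [U A]
  4. access A: HIT. Cache (old->new): [U A]
  5. access A: HIT. Cache (old->new): [U A]
  6. access D: MISS. Cache (old->new): [U A D]
  7. access P: MISS. Cache (old->new): [U A D P]
  8. access P: HIT. Cache (old->new): [U A D P]
  9. access U: HIT. Cache (old->new): [U A D P]
  10. access W: MISS. Cache (old->new): [U A D P W]
  11. access P: HIT. Cache (old->new): [U A D P W]
  12. access P: HIT. Cache (old->new): [U A D P W]
  13. access P: HIT. Cache (old->new): [U A D P W]
  14. access D: HIT. Cache (old->new): [U A D P W]
  15. access W: HIT. Cache (old->new): [U A D P W]
  16. access P: HIT. Cache (old->new): [U A D P W]
  17. access P: HIT. Cache (old->new): [U A D P W]
  18. access Y: MISS. Cache (old->new): [U A D P W Y]
  19. access W: HIT. Cache (old->new): [U A D P W Y]
  20. access P: HIT. Cache (old->new): [U A D P W Y]
  21. access P: HIT. Cache (old->new): [U A D P W Y]
  22. access Y: HIT. Cache (old->new): [U A D P W Y]
  23. access P: HIT. Cache (old->new): [U A D P W Y]
  24. access U: HIT. Cache (old->new): [U A D P W Y]
  25. access Q: MISS, evict U. Cache (old->new): [A D P W Y Q]
  26. access Y: HIT. Cache (old->new): [A D P W Y Q]
  27. access Q: HIT. Cache (old->new): [A D P W Y Q]
  28. access Q: HIT. Cache (old->new): [A D P W Y Q]
Total: 21 hits, 7 misses, 1 evictions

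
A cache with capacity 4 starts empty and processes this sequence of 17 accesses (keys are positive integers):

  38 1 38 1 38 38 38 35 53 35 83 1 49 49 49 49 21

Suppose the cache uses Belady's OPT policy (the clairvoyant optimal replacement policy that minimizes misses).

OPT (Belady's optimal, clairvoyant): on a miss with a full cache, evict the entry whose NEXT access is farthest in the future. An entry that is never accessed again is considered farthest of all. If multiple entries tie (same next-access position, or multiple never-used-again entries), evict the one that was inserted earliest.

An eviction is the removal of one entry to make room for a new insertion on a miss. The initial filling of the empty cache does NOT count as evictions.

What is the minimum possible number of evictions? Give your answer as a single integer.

Answer: 3

Derivation:
OPT (Belady) simulation (capacity=4):
  1. access 38: MISS. Cache: [38]
  2. access 1: MISS. Cache: [38 1]
  3. access 38: HIT. Next use of 38: step 5. Cache: [38 1]
  4. access 1: HIT. Next use of 1: step 12. Cache: [38 1]
  5. access 38: HIT. Next use of 38: step 6. Cache: [38 1]
  6. access 38: HIT. Next use of 38: step 7. Cache: [38 1]
  7. access 38: HIT. Next use of 38: never. Cache: [38 1]
  8. access 35: MISS. Cache: [38 1 35]
  9. access 53: MISS. Cache: [38 1 35 53]
  10. access 35: HIT. Next use of 35: never. Cache: [38 1 35 53]
  11. access 83: MISS, evict 38 (next use: never). Cache: [1 35 53 83]
  12. access 1: HIT. Next use of 1: never. Cache: [1 35 53 83]
  13. access 49: MISS, evict 1 (next use: never). Cache: [35 53 83 49]
  14. access 49: HIT. Next use of 49: step 15. Cache: [35 53 83 49]
  15. access 49: HIT. Next use of 49: step 16. Cache: [35 53 83 49]
  16. access 49: HIT. Next use of 49: never. Cache: [35 53 83 49]
  17. access 21: MISS, evict 35 (next use: never). Cache: [53 83 49 21]
Total: 10 hits, 7 misses, 3 evictions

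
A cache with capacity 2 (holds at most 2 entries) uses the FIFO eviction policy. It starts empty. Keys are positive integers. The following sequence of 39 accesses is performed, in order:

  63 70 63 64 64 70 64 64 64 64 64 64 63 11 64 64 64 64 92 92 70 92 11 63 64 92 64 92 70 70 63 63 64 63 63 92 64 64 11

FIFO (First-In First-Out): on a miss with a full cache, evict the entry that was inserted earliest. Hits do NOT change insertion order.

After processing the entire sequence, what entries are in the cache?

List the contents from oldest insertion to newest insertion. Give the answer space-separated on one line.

FIFO simulation (capacity=2):
  1. access 63: MISS. Cache (old->new): [63]
  2. access 70: MISS. Cache (old->new): [63 70]
  3. access 63: HIT. Cache (old->new): [63 70]
  4. access 64: MISS, evict 63. Cache (old->new): [70 64]
  5. access 64: HIT. Cache (old->new): [70 64]
  6. access 70: HIT. Cache (old->new): [70 64]
  7. access 64: HIT. Cache (old->new): [70 64]
  8. access 64: HIT. Cache (old->new): [70 64]
  9. access 64: HIT. Cache (old->new): [70 64]
  10. access 64: HIT. Cache (old->new): [70 64]
  11. access 64: HIT. Cache (old->new): [70 64]
  12. access 64: HIT. Cache (old->new): [70 64]
  13. access 63: MISS, evict 70. Cache (old->new): [64 63]
  14. access 11: MISS, evict 64. Cache (old->new): [63 11]
  15. access 64: MISS, evict 63. Cache (old->new): [11 64]
  16. access 64: HIT. Cache (old->new): [11 64]
  17. access 64: HIT. Cache (old->new): [11 64]
  18. access 64: HIT. Cache (old->new): [11 64]
  19. access 92: MISS, evict 11. Cache (old->new): [64 92]
  20. access 92: HIT. Cache (old->new): [64 92]
  21. access 70: MISS, evict 64. Cache (old->new): [92 70]
  22. access 92: HIT. Cache (old->new): [92 70]
  23. access 11: MISS, evict 92. Cache (old->new): [70 11]
  24. access 63: MISS, evict 70. Cache (old->new): [11 63]
  25. access 64: MISS, evict 11. Cache (old->new): [63 64]
  26. access 92: MISS, evict 63. Cache (old->new): [64 92]
  27. access 64: HIT. Cache (old->new): [64 92]
  28. access 92: HIT. Cache (old->new): [64 92]
  29. access 70: MISS, evict 64. Cache (old->new): [92 70]
  30. access 70: HIT. Cache (old->new): [92 70]
  31. access 63: MISS, evict 92. Cache (old->new): [70 63]
  32. access 63: HIT. Cache (old->new): [70 63]
  33. access 64: MISS, evict 70. Cache (old->new): [63 64]
  34. access 63: HIT. Cache (old->new): [63 64]
  35. access 63: HIT. Cache (old->new): [63 64]
  36. access 92: MISS, evict 63. Cache (old->new): [64 92]
  37. access 64: HIT. Cache (old->new): [64 92]
  38. access 64: HIT. Cache (old->new): [64 92]
  39. access 11: MISS, evict 64. Cache (old->new): [92 11]
Total: 22 hits, 17 misses, 15 evictions

Answer: 92 11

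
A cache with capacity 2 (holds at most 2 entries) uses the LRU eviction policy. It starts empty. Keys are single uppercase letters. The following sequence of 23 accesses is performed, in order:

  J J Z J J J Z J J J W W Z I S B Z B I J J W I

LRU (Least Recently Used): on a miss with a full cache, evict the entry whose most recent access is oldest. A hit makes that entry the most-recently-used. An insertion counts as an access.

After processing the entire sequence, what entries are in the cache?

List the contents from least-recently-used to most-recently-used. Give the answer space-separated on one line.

Answer: W I

Derivation:
LRU simulation (capacity=2):
  1. access J: MISS. Cache (LRU->MRU): [J]
  2. access J: HIT. Cache (LRU->MRU): [J]
  3. access Z: MISS. Cache (LRU->MRU): [J Z]
  4. access J: HIT. Cache (LRU->MRU): [Z J]
  5. access J: HIT. Cache (LRU->MRU): [Z J]
  6. access J: HIT. Cache (LRU->MRU): [Z J]
  7. access Z: HIT. Cache (LRU->MRU): [J Z]
  8. access J: HIT. Cache (LRU->MRU): [Z J]
  9. access J: HIT. Cache (LRU->MRU): [Z J]
  10. access J: HIT. Cache (LRU->MRU): [Z J]
  11. access W: MISS, evict Z. Cache (LRU->MRU): [J W]
  12. access W: HIT. Cache (LRU->MRU): [J W]
  13. access Z: MISS, evict J. Cache (LRU->MRU): [W Z]
  14. access I: MISS, evict W. Cache (LRU->MRU): [Z I]
  15. access S: MISS, evict Z. Cache (LRU->MRU): [I S]
  16. access B: MISS, evict I. Cache (LRU->MRU): [S B]
  17. access Z: MISS, evict S. Cache (LRU->MRU): [B Z]
  18. access B: HIT. Cache (LRU->MRU): [Z B]
  19. access I: MISS, evict Z. Cache (LRU->MRU): [B I]
  20. access J: MISS, evict B. Cache (LRU->MRU): [I J]
  21. access J: HIT. Cache (LRU->MRU): [I J]
  22. access W: MISS, evict I. Cache (LRU->MRU): [J W]
  23. access I: MISS, evict J. Cache (LRU->MRU): [W I]
Total: 11 hits, 12 misses, 10 evictions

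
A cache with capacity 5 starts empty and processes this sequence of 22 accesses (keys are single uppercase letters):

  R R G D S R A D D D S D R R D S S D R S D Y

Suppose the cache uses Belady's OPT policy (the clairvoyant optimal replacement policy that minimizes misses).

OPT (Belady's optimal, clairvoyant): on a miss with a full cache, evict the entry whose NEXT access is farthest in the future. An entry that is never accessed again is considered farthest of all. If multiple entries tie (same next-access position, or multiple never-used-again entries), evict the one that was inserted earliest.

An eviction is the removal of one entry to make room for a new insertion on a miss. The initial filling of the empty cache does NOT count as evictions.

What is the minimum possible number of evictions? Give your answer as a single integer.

Answer: 1

Derivation:
OPT (Belady) simulation (capacity=5):
  1. access R: MISS. Cache: [R]
  2. access R: HIT. Next use of R: step 6. Cache: [R]
  3. access G: MISS. Cache: [R G]
  4. access D: MISS. Cache: [R G D]
  5. access S: MISS. Cache: [R G D S]
  6. access R: HIT. Next use of R: step 13. Cache: [R G D S]
  7. access A: MISS. Cache: [R G D S A]
  8. access D: HIT. Next use of D: step 9. Cache: [R G D S A]
  9. access D: HIT. Next use of D: step 10. Cache: [R G D S A]
  10. access D: HIT. Next use of D: step 12. Cache: [R G D S A]
  11. access S: HIT. Next use of S: step 16. Cache: [R G D S A]
  12. access D: HIT. Next use of D: step 15. Cache: [R G D S A]
  13. access R: HIT. Next use of R: step 14. Cache: [R G D S A]
  14. access R: HIT. Next use of R: step 19. Cache: [R G D S A]
  15. access D: HIT. Next use of D: step 18. Cache: [R G D S A]
  16. access S: HIT. Next use of S: step 17. Cache: [R G D S A]
  17. access S: HIT. Next use of S: step 20. Cache: [R G D S A]
  18. access D: HIT. Next use of D: step 21. Cache: [R G D S A]
  19. access R: HIT. Next use of R: never. Cache: [R G D S A]
  20. access S: HIT. Next use of S: never. Cache: [R G D S A]
  21. access D: HIT. Next use of D: never. Cache: [R G D S A]
  22. access Y: MISS, evict R (next use: never). Cache: [G D S A Y]
Total: 16 hits, 6 misses, 1 evictions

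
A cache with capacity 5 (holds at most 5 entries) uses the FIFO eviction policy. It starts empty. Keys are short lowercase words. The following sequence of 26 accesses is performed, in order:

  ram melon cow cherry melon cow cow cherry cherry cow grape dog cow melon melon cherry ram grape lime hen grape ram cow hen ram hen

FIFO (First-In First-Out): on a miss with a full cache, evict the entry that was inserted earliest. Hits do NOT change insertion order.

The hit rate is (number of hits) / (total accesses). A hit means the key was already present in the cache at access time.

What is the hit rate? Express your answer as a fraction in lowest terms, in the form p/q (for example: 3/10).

Answer: 8/13

Derivation:
FIFO simulation (capacity=5):
  1. access ram: MISS. Cache (old->new): [ram]
  2. access melon: MISS. Cache (old->new): [ram melon]
  3. access cow: MISS. Cache (old->new): [ram melon cow]
  4. access cherry: MISS. Cache (old->new): [ram melon cow cherry]
  5. access melon: HIT. Cache (old->new): [ram melon cow cherry]
  6. access cow: HIT. Cache (old->new): [ram melon cow cherry]
  7. access cow: HIT. Cache (old->new): [ram melon cow cherry]
  8. access cherry: HIT. Cache (old->new): [ram melon cow cherry]
  9. access cherry: HIT. Cache (old->new): [ram melon cow cherry]
  10. access cow: HIT. Cache (old->new): [ram melon cow cherry]
  11. access grape: MISS. Cache (old->new): [ram melon cow cherry grape]
  12. access dog: MISS, evict ram. Cache (old->new): [melon cow cherry grape dog]
  13. access cow: HIT. Cache (old->new): [melon cow cherry grape dog]
  14. access melon: HIT. Cache (old->new): [melon cow cherry grape dog]
  15. access melon: HIT. Cache (old->new): [melon cow cherry grape dog]
  16. access cherry: HIT. Cache (old->new): [melon cow cherry grape dog]
  17. access ram: MISS, evict melon. Cache (old->new): [cow cherry grape dog ram]
  18. access grape: HIT. Cache (old->new): [cow cherry grape dog ram]
  19. access lime: MISS, evict cow. Cache (old->new): [cherry grape dog ram lime]
  20. access hen: MISS, evict cherry. Cache (old->new): [grape dog ram lime hen]
  21. access grape: HIT. Cache (old->new): [grape dog ram lime hen]
  22. access ram: HIT. Cache (old->new): [grape dog ram lime hen]
  23. access cow: MISS, evict grape. Cache (old->new): [dog ram lime hen cow]
  24. access hen: HIT. Cache (old->new): [dog ram lime hen cow]
  25. access ram: HIT. Cache (old->new): [dog ram lime hen cow]
  26. access hen: HIT. Cache (old->new): [dog ram lime hen cow]
Total: 16 hits, 10 misses, 5 evictions

Hit rate = 16/26 = 8/13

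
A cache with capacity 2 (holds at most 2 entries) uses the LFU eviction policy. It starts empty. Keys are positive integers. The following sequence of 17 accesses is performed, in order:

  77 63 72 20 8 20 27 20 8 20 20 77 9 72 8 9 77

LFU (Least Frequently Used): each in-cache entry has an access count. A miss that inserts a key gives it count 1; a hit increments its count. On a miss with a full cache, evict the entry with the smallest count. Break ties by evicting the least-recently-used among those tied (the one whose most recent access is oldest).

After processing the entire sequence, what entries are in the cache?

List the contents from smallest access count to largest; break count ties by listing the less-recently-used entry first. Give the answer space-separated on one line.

LFU simulation (capacity=2):
  1. access 77: MISS. Cache: [77(c=1)]
  2. access 63: MISS. Cache: [77(c=1) 63(c=1)]
  3. access 72: MISS, evict 77(c=1). Cache: [63(c=1) 72(c=1)]
  4. access 20: MISS, evict 63(c=1). Cache: [72(c=1) 20(c=1)]
  5. access 8: MISS, evict 72(c=1). Cache: [20(c=1) 8(c=1)]
  6. access 20: HIT, count now 2. Cache: [8(c=1) 20(c=2)]
  7. access 27: MISS, evict 8(c=1). Cache: [27(c=1) 20(c=2)]
  8. access 20: HIT, count now 3. Cache: [27(c=1) 20(c=3)]
  9. access 8: MISS, evict 27(c=1). Cache: [8(c=1) 20(c=3)]
  10. access 20: HIT, count now 4. Cache: [8(c=1) 20(c=4)]
  11. access 20: HIT, count now 5. Cache: [8(c=1) 20(c=5)]
  12. access 77: MISS, evict 8(c=1). Cache: [77(c=1) 20(c=5)]
  13. access 9: MISS, evict 77(c=1). Cache: [9(c=1) 20(c=5)]
  14. access 72: MISS, evict 9(c=1). Cache: [72(c=1) 20(c=5)]
  15. access 8: MISS, evict 72(c=1). Cache: [8(c=1) 20(c=5)]
  16. access 9: MISS, evict 8(c=1). Cache: [9(c=1) 20(c=5)]
  17. access 77: MISS, evict 9(c=1). Cache: [77(c=1) 20(c=5)]
Total: 4 hits, 13 misses, 11 evictions

Answer: 77 20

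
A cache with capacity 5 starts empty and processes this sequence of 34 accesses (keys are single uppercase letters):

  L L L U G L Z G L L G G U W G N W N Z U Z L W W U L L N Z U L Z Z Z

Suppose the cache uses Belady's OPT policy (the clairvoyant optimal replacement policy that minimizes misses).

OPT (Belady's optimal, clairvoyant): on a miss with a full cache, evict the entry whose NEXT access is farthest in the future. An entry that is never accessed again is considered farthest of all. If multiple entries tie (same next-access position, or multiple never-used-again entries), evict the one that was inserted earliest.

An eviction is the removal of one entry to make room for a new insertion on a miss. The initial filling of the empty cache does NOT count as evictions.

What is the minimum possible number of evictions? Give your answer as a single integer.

OPT (Belady) simulation (capacity=5):
  1. access L: MISS. Cache: [L]
  2. access L: HIT. Next use of L: step 3. Cache: [L]
  3. access L: HIT. Next use of L: step 6. Cache: [L]
  4. access U: MISS. Cache: [L U]
  5. access G: MISS. Cache: [L U G]
  6. access L: HIT. Next use of L: step 9. Cache: [L U G]
  7. access Z: MISS. Cache: [L U G Z]
  8. access G: HIT. Next use of G: step 11. Cache: [L U G Z]
  9. access L: HIT. Next use of L: step 10. Cache: [L U G Z]
  10. access L: HIT. Next use of L: step 22. Cache: [L U G Z]
  11. access G: HIT. Next use of G: step 12. Cache: [L U G Z]
  12. access G: HIT. Next use of G: step 15. Cache: [L U G Z]
  13. access U: HIT. Next use of U: step 20. Cache: [L U G Z]
  14. access W: MISS. Cache: [L U G Z W]
  15. access G: HIT. Next use of G: never. Cache: [L U G Z W]
  16. access N: MISS, evict G (next use: never). Cache: [L U Z W N]
  17. access W: HIT. Next use of W: step 23. Cache: [L U Z W N]
  18. access N: HIT. Next use of N: step 28. Cache: [L U Z W N]
  19. access Z: HIT. Next use of Z: step 21. Cache: [L U Z W N]
  20. access U: HIT. Next use of U: step 25. Cache: [L U Z W N]
  21. access Z: HIT. Next use of Z: step 29. Cache: [L U Z W N]
  22. access L: HIT. Next use of L: step 26. Cache: [L U Z W N]
  23. access W: HIT. Next use of W: step 24. Cache: [L U Z W N]
  24. access W: HIT. Next use of W: never. Cache: [L U Z W N]
  25. access U: HIT. Next use of U: step 30. Cache: [L U Z W N]
  26. access L: HIT. Next use of L: step 27. Cache: [L U Z W N]
  27. access L: HIT. Next use of L: step 31. Cache: [L U Z W N]
  28. access N: HIT. Next use of N: never. Cache: [L U Z W N]
  29. access Z: HIT. Next use of Z: step 32. Cache: [L U Z W N]
  30. access U: HIT. Next use of U: never. Cache: [L U Z W N]
  31. access L: HIT. Next use of L: never. Cache: [L U Z W N]
  32. access Z: HIT. Next use of Z: step 33. Cache: [L U Z W N]
  33. access Z: HIT. Next use of Z: step 34. Cache: [L U Z W N]
  34. access Z: HIT. Next use of Z: never. Cache: [L U Z W N]
Total: 28 hits, 6 misses, 1 evictions

Answer: 1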